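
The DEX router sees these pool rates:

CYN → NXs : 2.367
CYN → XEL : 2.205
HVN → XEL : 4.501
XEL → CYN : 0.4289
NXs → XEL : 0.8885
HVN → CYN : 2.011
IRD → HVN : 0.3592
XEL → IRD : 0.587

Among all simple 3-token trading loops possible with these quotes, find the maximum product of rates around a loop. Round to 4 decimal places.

XEL→IRD→HVN→XEL: 0.587 × 0.3592 × 4.501 = 0.94904
XEL→CYN→NXs→XEL: 0.4289 × 2.367 × 0.8885 = 0.90201
Maximum is XEL→IRD→HVN→XEL at 0.9490; no arbitrage — every cycle loses value.

0.9490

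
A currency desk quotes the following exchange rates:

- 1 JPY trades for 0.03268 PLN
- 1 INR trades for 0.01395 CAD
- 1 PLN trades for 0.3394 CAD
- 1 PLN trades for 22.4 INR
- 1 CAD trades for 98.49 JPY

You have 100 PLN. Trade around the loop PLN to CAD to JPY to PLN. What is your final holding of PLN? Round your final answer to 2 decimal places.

100 PLN × 0.3394 = 33.94 CAD
33.94 CAD × 98.49 = 3342.7506 JPY
3342.7506 JPY × 0.03268 = 109.241089608 PLN

109.24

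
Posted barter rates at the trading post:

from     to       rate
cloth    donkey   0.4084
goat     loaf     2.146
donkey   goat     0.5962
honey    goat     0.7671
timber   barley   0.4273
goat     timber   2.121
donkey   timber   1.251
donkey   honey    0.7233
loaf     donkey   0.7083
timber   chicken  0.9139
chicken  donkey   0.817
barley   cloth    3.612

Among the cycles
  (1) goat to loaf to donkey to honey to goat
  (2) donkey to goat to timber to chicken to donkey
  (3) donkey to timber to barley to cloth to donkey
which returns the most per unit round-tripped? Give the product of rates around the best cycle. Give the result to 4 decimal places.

0.9442

(1) 2.146 × 0.7083 × 0.7233 × 0.7671 = 0.84337
(2) 0.5962 × 2.121 × 0.9139 × 0.817 = 0.94418
(3) 1.251 × 0.4273 × 3.612 × 0.4084 = 0.78854
Highest is cycle (2) at 0.9442 (≤1, no arbitrage).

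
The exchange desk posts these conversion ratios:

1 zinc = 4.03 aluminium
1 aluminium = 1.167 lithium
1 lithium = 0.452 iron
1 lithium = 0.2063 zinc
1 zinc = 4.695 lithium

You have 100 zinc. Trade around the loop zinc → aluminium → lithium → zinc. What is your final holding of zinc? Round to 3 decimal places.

100 zinc × 4.03 = 403 aluminium
403 aluminium × 1.167 = 470.301 lithium
470.301 lithium × 0.2063 = 97.0230963 zinc

97.023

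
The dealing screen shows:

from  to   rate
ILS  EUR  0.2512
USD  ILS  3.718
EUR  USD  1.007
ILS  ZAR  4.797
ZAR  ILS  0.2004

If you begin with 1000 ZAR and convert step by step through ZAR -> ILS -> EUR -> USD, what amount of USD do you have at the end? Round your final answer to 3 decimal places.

50.693

1000 ZAR × 0.2004 = 200.4 ILS
200.4 ILS × 0.2512 = 50.34048 EUR
50.34048 EUR × 1.007 = 50.69286336 USD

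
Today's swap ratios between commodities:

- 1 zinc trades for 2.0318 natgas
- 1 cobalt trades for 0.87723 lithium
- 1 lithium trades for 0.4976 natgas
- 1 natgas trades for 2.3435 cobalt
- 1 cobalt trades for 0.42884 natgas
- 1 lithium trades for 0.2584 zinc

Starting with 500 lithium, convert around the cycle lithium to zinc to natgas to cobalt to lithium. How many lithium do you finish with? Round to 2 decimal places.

500 lithium × 0.2584 = 129.2 zinc
129.2 zinc × 2.0318 = 262.50856 natgas
262.50856 natgas × 2.3435 = 615.18881036 cobalt
615.18881036 cobalt × 0.87723 = 539.6620801121028 lithium

539.66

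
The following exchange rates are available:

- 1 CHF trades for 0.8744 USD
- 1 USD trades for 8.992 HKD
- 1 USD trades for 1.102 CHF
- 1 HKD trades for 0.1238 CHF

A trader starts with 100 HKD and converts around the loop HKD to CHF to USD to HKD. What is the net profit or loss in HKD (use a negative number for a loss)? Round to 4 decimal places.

-2.6610

100 HKD × 0.1238 = 12.38 CHF
12.38 CHF × 0.8744 = 10.825072 USD
10.825072 USD × 8.992 = 97.339047424 HKD
Net change: 97.339047424 − 100 = -2.660952576 HKD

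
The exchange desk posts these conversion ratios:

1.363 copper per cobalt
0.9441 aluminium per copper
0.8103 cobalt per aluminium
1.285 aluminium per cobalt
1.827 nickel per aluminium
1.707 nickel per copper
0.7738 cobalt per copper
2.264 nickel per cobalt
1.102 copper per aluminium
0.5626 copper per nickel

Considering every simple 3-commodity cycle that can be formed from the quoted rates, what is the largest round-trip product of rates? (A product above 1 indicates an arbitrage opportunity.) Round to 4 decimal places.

cobalt→aluminium→copper→cobalt: 1.285 × 1.102 × 0.7738 = 1.09575
cobalt→copper→aluminium→cobalt: 1.363 × 0.9441 × 0.8103 = 1.04270
nickel→copper→cobalt→nickel: 0.5626 × 0.7738 × 2.264 = 0.98561
nickel→copper→aluminium→nickel: 0.5626 × 0.9441 × 1.827 = 0.97041
Maximum is cobalt→aluminium→copper→cobalt at 1.0958; arbitrage exists.

1.0958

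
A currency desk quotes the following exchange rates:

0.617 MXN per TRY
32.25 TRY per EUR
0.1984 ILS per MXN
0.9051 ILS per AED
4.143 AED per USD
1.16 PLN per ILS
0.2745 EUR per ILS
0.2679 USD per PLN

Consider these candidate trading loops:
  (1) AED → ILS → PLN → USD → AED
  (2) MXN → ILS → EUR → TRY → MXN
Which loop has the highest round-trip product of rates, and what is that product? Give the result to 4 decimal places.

(1) 0.9051 × 1.16 × 0.2679 × 4.143 = 1.16531
(2) 0.1984 × 0.2745 × 32.25 × 0.617 = 1.08367
Highest is cycle (1) at 1.1653 (>1, arbitrage).

1.1653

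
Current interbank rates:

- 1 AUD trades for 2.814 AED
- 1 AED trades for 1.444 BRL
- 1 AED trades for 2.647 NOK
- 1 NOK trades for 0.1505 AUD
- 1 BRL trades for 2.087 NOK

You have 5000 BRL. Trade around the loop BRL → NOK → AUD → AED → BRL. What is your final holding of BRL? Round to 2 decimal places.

6381.46

5000 BRL × 2.087 = 10435 NOK
10435 NOK × 0.1505 = 1570.4675 AUD
1570.4675 AUD × 2.814 = 4419.295545 AED
4419.295545 AED × 1.444 = 6381.46276698 BRL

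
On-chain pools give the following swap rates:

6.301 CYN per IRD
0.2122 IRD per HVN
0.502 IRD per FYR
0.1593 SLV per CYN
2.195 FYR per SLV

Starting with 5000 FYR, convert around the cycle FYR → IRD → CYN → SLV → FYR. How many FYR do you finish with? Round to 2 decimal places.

5530.11

5000 FYR × 0.502 = 2510 IRD
2510 IRD × 6.301 = 15815.51 CYN
15815.51 CYN × 0.1593 = 2519.410743 SLV
2519.410743 SLV × 2.195 = 5530.106580885 FYR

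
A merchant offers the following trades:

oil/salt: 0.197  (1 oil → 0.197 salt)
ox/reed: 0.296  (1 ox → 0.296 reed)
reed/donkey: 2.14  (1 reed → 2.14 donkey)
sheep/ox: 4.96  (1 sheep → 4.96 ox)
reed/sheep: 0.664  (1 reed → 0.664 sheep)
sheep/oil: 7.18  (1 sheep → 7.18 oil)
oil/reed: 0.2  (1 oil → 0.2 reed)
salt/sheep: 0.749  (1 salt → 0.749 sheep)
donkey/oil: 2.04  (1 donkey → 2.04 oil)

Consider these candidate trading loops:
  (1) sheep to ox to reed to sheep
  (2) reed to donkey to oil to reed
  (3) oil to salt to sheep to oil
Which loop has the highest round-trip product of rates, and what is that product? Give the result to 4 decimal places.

(1) 4.96 × 0.296 × 0.664 = 0.97486
(2) 2.14 × 2.04 × 0.2 = 0.87312
(3) 0.197 × 0.749 × 7.18 = 1.05943
Highest is cycle (3) at 1.0594 (>1, arbitrage).

1.0594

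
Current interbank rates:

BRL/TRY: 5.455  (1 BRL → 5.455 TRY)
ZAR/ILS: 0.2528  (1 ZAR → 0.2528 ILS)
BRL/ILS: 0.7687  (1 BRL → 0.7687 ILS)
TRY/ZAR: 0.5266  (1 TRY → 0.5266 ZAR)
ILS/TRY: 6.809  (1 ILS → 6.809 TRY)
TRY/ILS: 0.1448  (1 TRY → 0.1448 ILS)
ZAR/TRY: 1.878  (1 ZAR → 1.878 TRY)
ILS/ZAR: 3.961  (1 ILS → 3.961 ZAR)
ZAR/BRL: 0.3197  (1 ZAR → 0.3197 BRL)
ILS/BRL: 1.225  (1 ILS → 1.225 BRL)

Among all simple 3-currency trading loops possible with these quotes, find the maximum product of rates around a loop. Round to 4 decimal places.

TRY→ILS→ZAR→TRY: 0.1448 × 3.961 × 1.878 = 1.07713
ZAR→BRL→ILS→ZAR: 0.3197 × 0.7687 × 3.961 = 0.97343
TRY→ILS→BRL→TRY: 0.1448 × 1.225 × 5.455 = 0.96761
TRY→ZAR→BRL→TRY: 0.5266 × 0.3197 × 5.455 = 0.91837
TRY→ZAR→ILS→TRY: 0.5266 × 0.2528 × 6.809 = 0.90644
Maximum is TRY→ILS→ZAR→TRY at 1.0771; arbitrage exists.

1.0771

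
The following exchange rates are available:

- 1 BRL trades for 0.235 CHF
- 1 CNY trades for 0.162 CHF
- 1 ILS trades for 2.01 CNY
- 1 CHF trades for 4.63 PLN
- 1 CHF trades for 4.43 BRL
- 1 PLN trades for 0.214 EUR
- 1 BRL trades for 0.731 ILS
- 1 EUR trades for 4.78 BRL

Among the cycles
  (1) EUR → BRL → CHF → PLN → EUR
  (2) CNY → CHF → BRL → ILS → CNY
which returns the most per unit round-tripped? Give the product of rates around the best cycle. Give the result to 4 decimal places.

(1) 4.78 × 0.235 × 4.63 × 0.214 = 1.11299
(2) 0.162 × 4.43 × 0.731 × 2.01 = 1.05447
Highest is cycle (1) at 1.1130 (>1, arbitrage).

1.1130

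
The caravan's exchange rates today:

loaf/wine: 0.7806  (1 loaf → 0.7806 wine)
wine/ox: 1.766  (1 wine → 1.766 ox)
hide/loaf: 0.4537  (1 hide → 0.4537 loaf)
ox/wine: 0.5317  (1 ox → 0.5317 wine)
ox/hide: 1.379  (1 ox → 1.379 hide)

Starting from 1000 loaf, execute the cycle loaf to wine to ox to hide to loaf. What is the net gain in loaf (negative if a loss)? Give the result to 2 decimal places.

1000 loaf × 0.7806 = 780.6 wine
780.6 wine × 1.766 = 1378.5396 ox
1378.5396 ox × 1.379 = 1901.0061084 hide
1901.0061084 hide × 0.4537 = 862.48647138108 loaf
Net change: 862.48647138108 − 1000 = -137.51352861892 loaf

-137.51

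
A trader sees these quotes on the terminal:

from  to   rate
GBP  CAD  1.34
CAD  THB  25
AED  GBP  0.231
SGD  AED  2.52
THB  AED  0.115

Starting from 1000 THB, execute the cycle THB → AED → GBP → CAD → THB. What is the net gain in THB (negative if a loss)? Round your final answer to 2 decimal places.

1000 THB × 0.115 = 115 AED
115 AED × 0.231 = 26.565 GBP
26.565 GBP × 1.34 = 35.5971 CAD
35.5971 CAD × 25 = 889.9275 THB
Net change: 889.9275 − 1000 = -110.0725 THB

-110.07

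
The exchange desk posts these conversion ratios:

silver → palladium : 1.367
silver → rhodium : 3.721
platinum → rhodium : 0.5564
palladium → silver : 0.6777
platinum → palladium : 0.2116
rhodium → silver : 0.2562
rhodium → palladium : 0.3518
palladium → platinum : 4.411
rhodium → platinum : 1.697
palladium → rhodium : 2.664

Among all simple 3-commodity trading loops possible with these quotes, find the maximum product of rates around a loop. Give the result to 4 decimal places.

palladium→rhodium→platinum→palladium: 2.664 × 1.697 × 0.2116 = 0.95660
palladium→rhodium→silver→palladium: 2.664 × 0.2562 × 1.367 = 0.93300
palladium→silver→rhodium→palladium: 0.6777 × 3.721 × 0.3518 = 0.88714
palladium→platinum→rhodium→palladium: 4.411 × 0.5564 × 0.3518 = 0.86342
Maximum is palladium→rhodium→platinum→palladium at 0.9566; no arbitrage — every cycle loses value.

0.9566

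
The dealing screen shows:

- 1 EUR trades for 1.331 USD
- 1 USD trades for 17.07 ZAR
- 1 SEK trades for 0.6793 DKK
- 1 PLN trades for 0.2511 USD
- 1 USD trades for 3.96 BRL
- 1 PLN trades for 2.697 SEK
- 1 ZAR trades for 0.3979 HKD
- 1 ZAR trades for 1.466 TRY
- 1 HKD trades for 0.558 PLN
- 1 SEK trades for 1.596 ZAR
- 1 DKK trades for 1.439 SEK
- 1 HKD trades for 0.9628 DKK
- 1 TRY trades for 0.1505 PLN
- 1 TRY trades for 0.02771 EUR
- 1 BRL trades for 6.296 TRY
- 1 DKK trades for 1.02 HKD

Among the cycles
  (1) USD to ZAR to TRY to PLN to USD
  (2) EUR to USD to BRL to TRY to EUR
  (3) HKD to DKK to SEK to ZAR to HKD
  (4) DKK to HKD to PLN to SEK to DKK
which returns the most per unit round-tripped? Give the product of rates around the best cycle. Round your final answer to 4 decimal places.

1.0427

(1) 17.07 × 1.466 × 0.1505 × 0.2511 = 0.94569
(2) 1.331 × 3.96 × 6.296 × 0.02771 = 0.91955
(3) 0.9628 × 1.439 × 1.596 × 0.3979 = 0.87984
(4) 1.02 × 0.558 × 2.697 × 0.6793 = 1.04274
Highest is cycle (4) at 1.0427 (>1, arbitrage).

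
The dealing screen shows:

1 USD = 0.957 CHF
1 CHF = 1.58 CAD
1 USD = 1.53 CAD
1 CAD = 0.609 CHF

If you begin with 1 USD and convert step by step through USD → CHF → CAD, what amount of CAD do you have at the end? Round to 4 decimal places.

1 USD × 0.957 = 0.957 CHF
0.957 CHF × 1.58 = 1.51206 CAD

1.5121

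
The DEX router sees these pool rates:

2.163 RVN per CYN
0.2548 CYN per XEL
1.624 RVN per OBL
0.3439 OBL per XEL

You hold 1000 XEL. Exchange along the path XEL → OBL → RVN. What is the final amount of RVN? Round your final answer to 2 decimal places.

558.49

1000 XEL × 0.3439 = 343.9 OBL
343.9 OBL × 1.624 = 558.4936 RVN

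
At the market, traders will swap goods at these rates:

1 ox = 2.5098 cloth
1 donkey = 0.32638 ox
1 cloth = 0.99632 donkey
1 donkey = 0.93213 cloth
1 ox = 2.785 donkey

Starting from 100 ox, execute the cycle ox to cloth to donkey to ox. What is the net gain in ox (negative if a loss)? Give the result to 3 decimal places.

-18.387

100 ox × 2.5098 = 250.98 cloth
250.98 cloth × 0.99632 = 250.0563936 donkey
250.0563936 donkey × 0.32638 = 81.613405743168 ox
Net change: 81.613405743168 − 100 = -18.386594256832 ox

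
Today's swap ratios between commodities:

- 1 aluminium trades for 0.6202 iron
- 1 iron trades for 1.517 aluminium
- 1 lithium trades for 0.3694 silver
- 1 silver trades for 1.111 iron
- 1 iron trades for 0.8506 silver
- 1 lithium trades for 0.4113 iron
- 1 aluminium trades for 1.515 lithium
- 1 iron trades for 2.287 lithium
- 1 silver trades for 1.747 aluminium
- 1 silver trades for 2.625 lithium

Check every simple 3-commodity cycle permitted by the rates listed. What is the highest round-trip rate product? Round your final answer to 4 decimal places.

aluminium→lithium→silver→aluminium: 1.515 × 0.3694 × 1.747 = 0.97769
aluminium→lithium→iron→aluminium: 1.515 × 0.4113 × 1.517 = 0.94527
iron→lithium→silver→iron: 2.287 × 0.3694 × 1.111 = 0.93859
aluminium→iron→silver→aluminium: 0.6202 × 0.8506 × 1.747 = 0.92162
iron→silver→lithium→iron: 0.8506 × 2.625 × 0.4113 = 0.91836
Maximum is aluminium→lithium→silver→aluminium at 0.9777; no arbitrage — every cycle loses value.

0.9777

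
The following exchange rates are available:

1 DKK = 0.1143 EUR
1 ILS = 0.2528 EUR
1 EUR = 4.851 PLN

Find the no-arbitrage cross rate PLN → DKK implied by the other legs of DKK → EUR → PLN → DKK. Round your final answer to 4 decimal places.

1.8035

Known legs of the cycle: 0.1143 × 4.851 = 0.5544693
For no arbitrage the full-cycle product must be 1, so the missing rate is 1 / 0.5544693 ≈ 1.803526.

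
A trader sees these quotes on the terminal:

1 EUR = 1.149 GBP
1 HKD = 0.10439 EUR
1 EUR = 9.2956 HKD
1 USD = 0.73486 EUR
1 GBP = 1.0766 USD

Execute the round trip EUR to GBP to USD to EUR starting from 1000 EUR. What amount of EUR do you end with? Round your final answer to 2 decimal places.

909.03

1000 EUR × 1.149 = 1149 GBP
1149 GBP × 1.0766 = 1237.0134 USD
1237.0134 USD × 0.73486 = 909.031667124 EUR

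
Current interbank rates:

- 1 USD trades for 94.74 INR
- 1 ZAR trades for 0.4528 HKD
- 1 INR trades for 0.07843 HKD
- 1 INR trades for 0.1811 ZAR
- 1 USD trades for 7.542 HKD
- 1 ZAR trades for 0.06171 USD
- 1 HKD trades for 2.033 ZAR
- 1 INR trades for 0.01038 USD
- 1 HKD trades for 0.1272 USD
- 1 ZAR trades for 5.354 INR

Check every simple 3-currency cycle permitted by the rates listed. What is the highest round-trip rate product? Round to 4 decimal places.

1.0588

INR→ZAR→USD→INR: 0.1811 × 0.06171 × 94.74 = 1.05878
HKD→ZAR→USD→HKD: 2.033 × 0.06171 × 7.542 = 0.94619
INR→HKD→USD→INR: 0.07843 × 0.1272 × 94.74 = 0.94515
INR→HKD→ZAR→INR: 0.07843 × 2.033 × 5.354 = 0.85369
Maximum is INR→ZAR→USD→INR at 1.0588; arbitrage exists.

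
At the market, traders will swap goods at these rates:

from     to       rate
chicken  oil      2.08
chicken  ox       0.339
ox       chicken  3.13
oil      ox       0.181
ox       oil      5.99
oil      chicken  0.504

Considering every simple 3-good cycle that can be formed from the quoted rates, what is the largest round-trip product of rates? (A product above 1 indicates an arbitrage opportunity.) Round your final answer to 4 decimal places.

1.1784

oil→ox→chicken→oil: 0.181 × 3.13 × 2.08 = 1.17838
oil→chicken→ox→oil: 0.504 × 0.339 × 5.99 = 1.02343
Maximum is oil→ox→chicken→oil at 1.1784; arbitrage exists.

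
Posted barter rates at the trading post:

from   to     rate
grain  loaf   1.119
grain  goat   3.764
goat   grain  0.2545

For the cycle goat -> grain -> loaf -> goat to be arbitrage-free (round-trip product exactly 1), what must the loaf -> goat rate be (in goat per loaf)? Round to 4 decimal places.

Known legs of the cycle: 0.2545 × 1.119 = 0.2847855
For no arbitrage the full-cycle product must be 1, so the missing rate is 1 / 0.2847855 ≈ 3.511415.

3.5114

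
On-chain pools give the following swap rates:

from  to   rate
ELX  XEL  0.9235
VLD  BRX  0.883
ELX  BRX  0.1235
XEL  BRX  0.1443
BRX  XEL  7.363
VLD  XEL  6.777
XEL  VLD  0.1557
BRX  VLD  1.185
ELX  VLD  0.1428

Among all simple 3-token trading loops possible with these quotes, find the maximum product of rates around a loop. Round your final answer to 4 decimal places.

XEL→BRX→VLD→XEL: 0.1443 × 1.185 × 6.777 = 1.15884
XEL→VLD→BRX→XEL: 0.1557 × 0.883 × 7.363 = 1.01229
Maximum is XEL→BRX→VLD→XEL at 1.1588; arbitrage exists.

1.1588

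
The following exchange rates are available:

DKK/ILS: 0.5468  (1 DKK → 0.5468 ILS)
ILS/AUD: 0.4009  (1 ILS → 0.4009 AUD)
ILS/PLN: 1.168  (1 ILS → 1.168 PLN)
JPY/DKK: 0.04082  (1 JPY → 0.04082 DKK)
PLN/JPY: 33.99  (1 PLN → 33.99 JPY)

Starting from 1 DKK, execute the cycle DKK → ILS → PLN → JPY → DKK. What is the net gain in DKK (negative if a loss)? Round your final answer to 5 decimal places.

1 DKK × 0.5468 = 0.5468 ILS
0.5468 ILS × 1.168 = 0.6386624 PLN
0.6386624 PLN × 33.99 = 21.708134976 JPY
21.708134976 JPY × 0.04082 = 0.88612606972032 DKK
Net change: 0.88612606972032 − 1 = -0.11387393027968 DKK

-0.11387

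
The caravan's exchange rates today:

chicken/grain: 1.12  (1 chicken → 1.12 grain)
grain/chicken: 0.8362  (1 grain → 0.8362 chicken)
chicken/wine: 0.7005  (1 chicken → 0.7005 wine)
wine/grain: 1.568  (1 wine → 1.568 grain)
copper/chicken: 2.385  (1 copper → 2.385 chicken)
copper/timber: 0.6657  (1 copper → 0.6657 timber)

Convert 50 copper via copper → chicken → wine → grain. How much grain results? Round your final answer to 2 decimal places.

50 copper × 2.385 = 119.25 chicken
119.25 chicken × 0.7005 = 83.534625 wine
83.534625 wine × 1.568 = 130.982292 grain

130.98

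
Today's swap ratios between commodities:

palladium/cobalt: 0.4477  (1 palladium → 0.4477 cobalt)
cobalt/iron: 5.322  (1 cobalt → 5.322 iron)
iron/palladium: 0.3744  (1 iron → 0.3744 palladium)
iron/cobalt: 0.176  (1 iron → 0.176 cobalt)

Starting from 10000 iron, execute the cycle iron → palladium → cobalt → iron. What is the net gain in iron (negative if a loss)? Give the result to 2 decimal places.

10000 iron × 0.3744 = 3744 palladium
3744 palladium × 0.4477 = 1676.1888 cobalt
1676.1888 cobalt × 5.322 = 8920.6767936 iron
Net change: 8920.6767936 − 10000 = -1079.3232064 iron

-1079.32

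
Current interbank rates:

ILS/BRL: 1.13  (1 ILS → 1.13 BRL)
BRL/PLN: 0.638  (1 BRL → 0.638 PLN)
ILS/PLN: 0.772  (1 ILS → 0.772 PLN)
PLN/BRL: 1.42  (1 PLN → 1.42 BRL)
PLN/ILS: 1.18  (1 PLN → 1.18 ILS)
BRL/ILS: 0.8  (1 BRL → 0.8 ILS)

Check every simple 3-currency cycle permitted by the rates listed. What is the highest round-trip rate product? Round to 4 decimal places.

BRL→ILS→PLN→BRL: 0.8 × 0.772 × 1.42 = 0.87699
BRL→PLN→ILS→BRL: 0.638 × 1.18 × 1.13 = 0.85071
Maximum is BRL→ILS→PLN→BRL at 0.8770; no arbitrage — every cycle loses value.

0.8770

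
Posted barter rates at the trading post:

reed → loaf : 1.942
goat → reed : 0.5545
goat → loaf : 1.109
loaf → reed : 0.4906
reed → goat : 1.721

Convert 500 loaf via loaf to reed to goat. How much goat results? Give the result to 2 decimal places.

422.16

500 loaf × 0.4906 = 245.3 reed
245.3 reed × 1.721 = 422.1613 goat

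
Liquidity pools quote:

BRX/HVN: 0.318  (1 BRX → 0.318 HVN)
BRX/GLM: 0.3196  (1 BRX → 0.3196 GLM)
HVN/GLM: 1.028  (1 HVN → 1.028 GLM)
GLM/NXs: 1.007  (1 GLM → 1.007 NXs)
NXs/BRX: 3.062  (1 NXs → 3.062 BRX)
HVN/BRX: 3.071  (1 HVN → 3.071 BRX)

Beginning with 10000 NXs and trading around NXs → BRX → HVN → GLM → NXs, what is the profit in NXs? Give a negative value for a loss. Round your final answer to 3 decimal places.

10000 NXs × 3.062 = 30620 BRX
30620 BRX × 0.318 = 9737.16 HVN
9737.16 HVN × 1.028 = 10009.80048 GLM
10009.80048 GLM × 1.007 = 10079.86908336 NXs
Net change: 10079.86908336 − 10000 = 79.86908336 NXs

79.869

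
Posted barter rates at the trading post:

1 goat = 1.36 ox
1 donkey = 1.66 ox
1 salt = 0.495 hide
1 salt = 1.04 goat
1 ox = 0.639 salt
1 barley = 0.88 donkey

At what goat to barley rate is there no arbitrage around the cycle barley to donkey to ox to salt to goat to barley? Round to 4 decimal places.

1.0301

Known legs of the cycle: 0.88 × 1.66 × 0.639 × 1.04 = 0.970789248
For no arbitrage the full-cycle product must be 1, so the missing rate is 1 / 0.970789248 ≈ 1.030090.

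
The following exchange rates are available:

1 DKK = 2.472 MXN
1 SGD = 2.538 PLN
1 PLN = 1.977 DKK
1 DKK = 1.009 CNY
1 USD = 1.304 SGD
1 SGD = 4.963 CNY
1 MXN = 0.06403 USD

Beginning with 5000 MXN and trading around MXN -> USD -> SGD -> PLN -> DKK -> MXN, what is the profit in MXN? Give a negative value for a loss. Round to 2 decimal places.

5000 MXN × 0.06403 = 320.15 USD
320.15 USD × 1.304 = 417.4756 SGD
417.4756 SGD × 2.538 = 1059.5530728 PLN
1059.5530728 PLN × 1.977 = 2094.7364249256 DKK
2094.7364249256 DKK × 2.472 = 5178.1884424160832 MXN
Net change: 5178.1884424160832 − 5000 = 178.1884424160832 MXN

178.19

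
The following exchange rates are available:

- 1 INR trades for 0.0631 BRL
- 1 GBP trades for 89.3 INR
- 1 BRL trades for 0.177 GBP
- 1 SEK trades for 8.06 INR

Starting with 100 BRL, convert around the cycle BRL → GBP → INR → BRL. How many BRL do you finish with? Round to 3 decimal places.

99.736

100 BRL × 0.177 = 17.7 GBP
17.7 GBP × 89.3 = 1580.61 INR
1580.61 INR × 0.0631 = 99.736491 BRL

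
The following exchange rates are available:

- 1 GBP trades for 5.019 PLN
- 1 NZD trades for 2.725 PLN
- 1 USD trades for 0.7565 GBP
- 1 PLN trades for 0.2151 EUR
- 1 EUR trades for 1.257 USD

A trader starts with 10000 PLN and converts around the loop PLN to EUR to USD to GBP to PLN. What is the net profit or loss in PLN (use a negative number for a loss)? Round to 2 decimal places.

266.01

10000 PLN × 0.2151 = 2151 EUR
2151 EUR × 1.257 = 2703.807 USD
2703.807 USD × 0.7565 = 2045.4299955 GBP
2045.4299955 GBP × 5.019 = 10266.0131474145 PLN
Net change: 10266.0131474145 − 10000 = 266.0131474145 PLN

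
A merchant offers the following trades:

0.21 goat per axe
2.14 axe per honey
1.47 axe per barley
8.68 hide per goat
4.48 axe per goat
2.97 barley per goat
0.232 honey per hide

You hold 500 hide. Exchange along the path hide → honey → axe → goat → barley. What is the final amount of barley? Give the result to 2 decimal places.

154.83

500 hide × 0.232 = 116 honey
116 honey × 2.14 = 248.24 axe
248.24 axe × 0.21 = 52.1304 goat
52.1304 goat × 2.97 = 154.827288 barley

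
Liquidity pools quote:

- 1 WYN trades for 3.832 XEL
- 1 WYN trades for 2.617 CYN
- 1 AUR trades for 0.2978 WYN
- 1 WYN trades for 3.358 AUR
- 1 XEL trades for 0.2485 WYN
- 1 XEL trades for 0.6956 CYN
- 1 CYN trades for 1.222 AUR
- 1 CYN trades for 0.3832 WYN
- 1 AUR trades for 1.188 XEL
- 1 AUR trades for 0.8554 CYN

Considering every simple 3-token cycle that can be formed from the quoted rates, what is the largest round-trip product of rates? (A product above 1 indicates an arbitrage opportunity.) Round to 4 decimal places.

AUR→CYN→WYN→AUR: 0.8554 × 0.3832 × 3.358 = 1.10072
WYN→XEL→CYN→WYN: 3.832 × 0.6956 × 0.3832 = 1.02143
AUR→XEL→CYN→AUR: 1.188 × 0.6956 × 1.222 = 1.00983
AUR→XEL→WYN→AUR: 1.188 × 0.2485 × 3.358 = 0.99134
AUR→WYN→CYN→AUR: 0.2978 × 2.617 × 1.222 = 0.95236
Maximum is AUR→CYN→WYN→AUR at 1.1007; arbitrage exists.

1.1007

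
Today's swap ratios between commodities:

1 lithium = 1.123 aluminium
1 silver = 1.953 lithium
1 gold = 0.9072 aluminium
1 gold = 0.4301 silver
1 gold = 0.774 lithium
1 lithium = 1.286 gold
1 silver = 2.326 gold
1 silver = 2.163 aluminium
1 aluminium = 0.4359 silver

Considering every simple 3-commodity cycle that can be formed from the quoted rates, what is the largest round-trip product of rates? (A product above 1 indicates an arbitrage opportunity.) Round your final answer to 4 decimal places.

silver→lithium→gold→silver: 1.953 × 1.286 × 0.4301 = 1.08022
silver→lithium→aluminium→silver: 1.953 × 1.123 × 0.4359 = 0.95602
silver→gold→aluminium→silver: 2.326 × 0.9072 × 0.4359 = 0.91981
Maximum is silver→lithium→gold→silver at 1.0802; arbitrage exists.

1.0802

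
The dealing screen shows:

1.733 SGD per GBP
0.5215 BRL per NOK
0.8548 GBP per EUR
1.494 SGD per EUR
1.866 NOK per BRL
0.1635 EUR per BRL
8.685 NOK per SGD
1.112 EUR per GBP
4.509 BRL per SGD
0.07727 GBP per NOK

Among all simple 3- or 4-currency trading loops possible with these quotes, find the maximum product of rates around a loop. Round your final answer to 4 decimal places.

1.1630

GBP→SGD→NOK→GBP: 1.733 × 8.685 × 0.07727 = 1.16300
GBP→SGD→BRL→NOK→GBP: 1.733 × 4.509 × 1.866 × 0.07727 = 1.12668
GBP→EUR→SGD→NOK→GBP: 1.112 × 1.494 × 8.685 × 0.07727 = 1.11490
EUR→SGD→NOK→BRL→EUR: 1.494 × 8.685 × 0.5215 × 0.1635 = 1.10635
EUR→SGD→BRL→EUR: 1.494 × 4.509 × 0.1635 = 1.10141
GBP→SGD→BRL→EUR→GBP: 1.733 × 4.509 × 0.1635 × 0.8548 = 1.09210
Maximum is GBP→SGD→NOK→GBP at 1.1630; arbitrage exists.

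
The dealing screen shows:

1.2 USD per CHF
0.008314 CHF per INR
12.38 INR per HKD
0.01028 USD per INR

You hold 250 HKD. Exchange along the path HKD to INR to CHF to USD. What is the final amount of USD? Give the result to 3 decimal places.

250 HKD × 12.38 = 3095 INR
3095 INR × 0.008314 = 25.73183 CHF
25.73183 CHF × 1.2 = 30.878196 USD

30.878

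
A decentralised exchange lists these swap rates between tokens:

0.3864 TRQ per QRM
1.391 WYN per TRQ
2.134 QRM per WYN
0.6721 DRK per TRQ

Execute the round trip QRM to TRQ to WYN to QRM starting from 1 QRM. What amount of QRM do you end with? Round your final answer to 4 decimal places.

1.1470

1 QRM × 0.3864 = 0.3864 TRQ
0.3864 TRQ × 1.391 = 0.5374824 WYN
0.5374824 WYN × 2.134 = 1.1469874416 QRM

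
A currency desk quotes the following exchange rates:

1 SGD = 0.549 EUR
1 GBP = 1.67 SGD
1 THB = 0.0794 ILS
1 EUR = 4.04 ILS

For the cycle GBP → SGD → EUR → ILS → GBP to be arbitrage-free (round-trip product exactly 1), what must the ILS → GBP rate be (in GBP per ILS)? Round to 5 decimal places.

0.26998

Known legs of the cycle: 1.67 × 0.549 × 4.04 = 3.7039932
For no arbitrage the full-cycle product must be 1, so the missing rate is 1 / 3.7039932 ≈ 0.2699789.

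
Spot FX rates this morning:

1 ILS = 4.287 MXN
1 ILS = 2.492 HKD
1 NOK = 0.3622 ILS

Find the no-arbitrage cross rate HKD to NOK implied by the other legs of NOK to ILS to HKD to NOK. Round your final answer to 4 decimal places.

Known legs of the cycle: 0.3622 × 2.492 = 0.9026024
For no arbitrage the full-cycle product must be 1, so the missing rate is 1 / 0.9026024 ≈ 1.107908.

1.1079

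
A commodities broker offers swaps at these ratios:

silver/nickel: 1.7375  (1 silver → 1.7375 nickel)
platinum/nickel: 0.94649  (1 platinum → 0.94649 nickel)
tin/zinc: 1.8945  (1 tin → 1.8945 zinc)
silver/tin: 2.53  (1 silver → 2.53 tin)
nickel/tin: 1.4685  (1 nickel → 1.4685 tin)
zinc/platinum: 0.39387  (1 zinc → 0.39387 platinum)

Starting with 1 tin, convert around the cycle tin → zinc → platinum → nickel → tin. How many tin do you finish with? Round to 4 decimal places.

1 tin × 1.8945 = 1.8945 zinc
1.8945 zinc × 0.39387 = 0.746186715 platinum
0.746186715 platinum × 0.94649 = 0.70625826388035 nickel
0.70625826388035 nickel × 1.4685 = 1.037140260508293975 tin

1.0371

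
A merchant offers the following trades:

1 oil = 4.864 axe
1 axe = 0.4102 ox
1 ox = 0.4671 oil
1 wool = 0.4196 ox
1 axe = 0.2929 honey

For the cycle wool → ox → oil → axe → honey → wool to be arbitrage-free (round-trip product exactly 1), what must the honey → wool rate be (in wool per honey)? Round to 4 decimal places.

3.5813

Known legs of the cycle: 0.4196 × 0.4671 × 4.864 × 0.2929 = 0.279227562218496
For no arbitrage the full-cycle product must be 1, so the missing rate is 1 / 0.279227562218496 ≈ 3.581308.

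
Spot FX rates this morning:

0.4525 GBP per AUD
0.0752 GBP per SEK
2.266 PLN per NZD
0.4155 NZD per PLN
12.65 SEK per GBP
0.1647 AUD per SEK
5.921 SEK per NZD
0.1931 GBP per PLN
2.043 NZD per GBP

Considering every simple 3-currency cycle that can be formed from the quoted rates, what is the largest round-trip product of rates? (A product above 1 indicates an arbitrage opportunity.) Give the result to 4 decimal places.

SEK→AUD→GBP→SEK: 0.1647 × 0.4525 × 12.65 = 0.94276
SEK→GBP→NZD→SEK: 0.0752 × 2.043 × 5.921 = 0.90966
PLN→GBP→NZD→PLN: 0.1931 × 2.043 × 2.266 = 0.89394
Maximum is SEK→AUD→GBP→SEK at 0.9428; no arbitrage — every cycle loses value.

0.9428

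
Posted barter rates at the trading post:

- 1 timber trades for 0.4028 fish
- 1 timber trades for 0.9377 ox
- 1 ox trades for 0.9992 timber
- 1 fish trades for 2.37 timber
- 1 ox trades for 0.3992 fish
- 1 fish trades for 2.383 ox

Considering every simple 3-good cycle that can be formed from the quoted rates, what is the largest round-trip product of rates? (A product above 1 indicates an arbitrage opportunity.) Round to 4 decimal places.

fish→ox→timber→fish: 2.383 × 0.9992 × 0.4028 = 0.95910
fish→timber→ox→fish: 2.37 × 0.9377 × 0.3992 = 0.88716
Maximum is fish→ox→timber→fish at 0.9591; no arbitrage — every cycle loses value.

0.9591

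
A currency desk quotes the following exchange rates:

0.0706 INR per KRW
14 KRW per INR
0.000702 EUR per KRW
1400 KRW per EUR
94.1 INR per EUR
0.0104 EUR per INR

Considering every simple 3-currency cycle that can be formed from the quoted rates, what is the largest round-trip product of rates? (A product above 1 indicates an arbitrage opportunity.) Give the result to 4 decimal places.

1.0279

KRW→INR→EUR→KRW: 0.0706 × 0.0104 × 1400 = 1.02794
KRW→EUR→INR→KRW: 0.000702 × 94.1 × 14 = 0.92481
Maximum is KRW→INR→EUR→KRW at 1.0279; arbitrage exists.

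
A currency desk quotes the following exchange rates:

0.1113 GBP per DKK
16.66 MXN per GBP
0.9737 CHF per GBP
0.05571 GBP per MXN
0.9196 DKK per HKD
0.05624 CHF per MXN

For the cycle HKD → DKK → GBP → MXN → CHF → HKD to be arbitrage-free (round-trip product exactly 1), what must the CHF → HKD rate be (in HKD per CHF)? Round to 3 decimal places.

Known legs of the cycle: 0.9196 × 0.1113 × 16.66 × 0.05624 = 0.095899078938432
For no arbitrage the full-cycle product must be 1, so the missing rate is 1 / 0.095899078938432 ≈ 10.42763.

10.428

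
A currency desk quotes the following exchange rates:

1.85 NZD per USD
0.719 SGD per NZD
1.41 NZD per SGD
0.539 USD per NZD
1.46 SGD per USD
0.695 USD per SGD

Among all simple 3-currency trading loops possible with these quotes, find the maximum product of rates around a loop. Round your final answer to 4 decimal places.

USD→SGD→NZD→USD: 1.46 × 1.41 × 0.539 = 1.10959
USD→NZD→SGD→USD: 1.85 × 0.719 × 0.695 = 0.92445
Maximum is USD→SGD→NZD→USD at 1.1096; arbitrage exists.

1.1096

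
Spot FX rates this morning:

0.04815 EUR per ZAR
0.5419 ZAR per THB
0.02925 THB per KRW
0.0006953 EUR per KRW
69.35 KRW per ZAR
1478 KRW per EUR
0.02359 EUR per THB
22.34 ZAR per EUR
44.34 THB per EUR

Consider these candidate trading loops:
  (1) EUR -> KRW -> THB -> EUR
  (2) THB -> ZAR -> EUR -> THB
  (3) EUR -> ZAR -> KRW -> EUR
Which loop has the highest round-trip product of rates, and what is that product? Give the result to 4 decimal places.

1.1569

(1) 1478 × 0.02925 × 0.02359 = 1.01983
(2) 0.5419 × 0.04815 × 44.34 = 1.15694
(3) 22.34 × 69.35 × 0.0006953 = 1.07721
Highest is cycle (2) at 1.1569 (>1, arbitrage).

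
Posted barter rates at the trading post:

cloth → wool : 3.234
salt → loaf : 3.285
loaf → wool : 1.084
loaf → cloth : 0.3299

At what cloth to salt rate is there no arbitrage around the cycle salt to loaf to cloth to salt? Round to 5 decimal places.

0.92275

Known legs of the cycle: 3.285 × 0.3299 = 1.0837215
For no arbitrage the full-cycle product must be 1, so the missing rate is 1 / 1.0837215 ≈ 0.9227463.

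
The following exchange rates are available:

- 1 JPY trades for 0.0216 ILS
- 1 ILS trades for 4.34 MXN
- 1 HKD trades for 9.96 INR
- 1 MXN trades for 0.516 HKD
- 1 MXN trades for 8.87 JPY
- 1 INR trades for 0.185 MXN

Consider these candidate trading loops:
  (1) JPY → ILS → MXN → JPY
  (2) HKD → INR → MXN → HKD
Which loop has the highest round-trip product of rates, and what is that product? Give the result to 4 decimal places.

0.9508

(1) 0.0216 × 4.34 × 8.87 = 0.83151
(2) 9.96 × 0.185 × 0.516 = 0.95078
Highest is cycle (2) at 0.9508 (≤1, no arbitrage).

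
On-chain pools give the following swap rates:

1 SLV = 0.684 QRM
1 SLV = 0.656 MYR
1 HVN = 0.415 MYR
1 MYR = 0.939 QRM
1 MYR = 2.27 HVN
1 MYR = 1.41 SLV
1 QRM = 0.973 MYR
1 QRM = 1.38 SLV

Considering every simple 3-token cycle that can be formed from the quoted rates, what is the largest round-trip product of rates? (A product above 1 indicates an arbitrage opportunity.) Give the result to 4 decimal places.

QRM→MYR→SLV→QRM: 0.973 × 1.41 × 0.684 = 0.93840
QRM→SLV→MYR→QRM: 1.38 × 0.656 × 0.939 = 0.85006
Maximum is QRM→MYR→SLV→QRM at 0.9384; no arbitrage — every cycle loses value.

0.9384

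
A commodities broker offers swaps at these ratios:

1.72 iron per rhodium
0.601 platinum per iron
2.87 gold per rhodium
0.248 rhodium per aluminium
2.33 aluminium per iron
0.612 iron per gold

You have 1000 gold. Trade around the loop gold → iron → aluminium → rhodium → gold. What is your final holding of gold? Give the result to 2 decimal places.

1000 gold × 0.612 = 612 iron
612 iron × 2.33 = 1425.96 aluminium
1425.96 aluminium × 0.248 = 353.63808 rhodium
353.63808 rhodium × 2.87 = 1014.9412896 gold

1014.94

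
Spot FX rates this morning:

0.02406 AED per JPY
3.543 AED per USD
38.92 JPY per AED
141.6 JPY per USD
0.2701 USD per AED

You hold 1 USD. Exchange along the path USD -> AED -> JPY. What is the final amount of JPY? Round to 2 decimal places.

137.89

1 USD × 3.543 = 3.543 AED
3.543 AED × 38.92 = 137.89356 JPY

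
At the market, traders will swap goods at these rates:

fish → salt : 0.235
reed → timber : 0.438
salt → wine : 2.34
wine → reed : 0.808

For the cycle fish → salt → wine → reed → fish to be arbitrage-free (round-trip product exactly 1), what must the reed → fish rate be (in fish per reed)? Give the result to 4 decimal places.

2.2506

Known legs of the cycle: 0.235 × 2.34 × 0.808 = 0.4443192
For no arbitrage the full-cycle product must be 1, so the missing rate is 1 / 0.4443192 ≈ 2.250634.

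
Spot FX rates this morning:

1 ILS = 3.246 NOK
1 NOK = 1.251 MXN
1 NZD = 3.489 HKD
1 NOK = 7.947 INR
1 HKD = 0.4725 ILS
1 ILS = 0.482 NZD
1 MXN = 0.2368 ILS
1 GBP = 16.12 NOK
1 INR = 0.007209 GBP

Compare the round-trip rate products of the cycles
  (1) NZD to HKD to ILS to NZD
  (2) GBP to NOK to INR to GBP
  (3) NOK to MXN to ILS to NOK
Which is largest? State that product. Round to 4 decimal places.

0.9616

(1) 3.489 × 0.4725 × 0.482 = 0.79460
(2) 16.12 × 7.947 × 0.007209 = 0.92351
(3) 1.251 × 0.2368 × 3.246 = 0.96158
Highest is cycle (3) at 0.9616 (≤1, no arbitrage).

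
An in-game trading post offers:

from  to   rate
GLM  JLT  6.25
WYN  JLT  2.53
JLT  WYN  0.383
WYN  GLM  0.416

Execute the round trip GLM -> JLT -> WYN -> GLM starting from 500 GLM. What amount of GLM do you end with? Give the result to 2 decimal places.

500 GLM × 6.25 = 3125 JLT
3125 JLT × 0.383 = 1196.875 WYN
1196.875 WYN × 0.416 = 497.9 GLM

497.90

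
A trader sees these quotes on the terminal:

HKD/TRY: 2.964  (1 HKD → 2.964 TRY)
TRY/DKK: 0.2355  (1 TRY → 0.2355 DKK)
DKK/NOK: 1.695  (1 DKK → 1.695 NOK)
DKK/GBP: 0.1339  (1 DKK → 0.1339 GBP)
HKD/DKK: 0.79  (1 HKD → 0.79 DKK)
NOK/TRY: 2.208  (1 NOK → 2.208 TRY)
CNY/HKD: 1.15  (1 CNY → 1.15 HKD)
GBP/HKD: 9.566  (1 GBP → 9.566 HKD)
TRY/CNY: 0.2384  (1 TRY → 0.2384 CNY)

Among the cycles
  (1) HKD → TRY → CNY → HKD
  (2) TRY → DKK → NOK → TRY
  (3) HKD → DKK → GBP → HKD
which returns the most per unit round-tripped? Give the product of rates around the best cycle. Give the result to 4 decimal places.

1.0119

(1) 2.964 × 0.2384 × 1.15 = 0.81261
(2) 0.2355 × 1.695 × 2.208 = 0.88137
(3) 0.79 × 0.1339 × 9.566 = 1.01190
Highest is cycle (3) at 1.0119 (>1, arbitrage).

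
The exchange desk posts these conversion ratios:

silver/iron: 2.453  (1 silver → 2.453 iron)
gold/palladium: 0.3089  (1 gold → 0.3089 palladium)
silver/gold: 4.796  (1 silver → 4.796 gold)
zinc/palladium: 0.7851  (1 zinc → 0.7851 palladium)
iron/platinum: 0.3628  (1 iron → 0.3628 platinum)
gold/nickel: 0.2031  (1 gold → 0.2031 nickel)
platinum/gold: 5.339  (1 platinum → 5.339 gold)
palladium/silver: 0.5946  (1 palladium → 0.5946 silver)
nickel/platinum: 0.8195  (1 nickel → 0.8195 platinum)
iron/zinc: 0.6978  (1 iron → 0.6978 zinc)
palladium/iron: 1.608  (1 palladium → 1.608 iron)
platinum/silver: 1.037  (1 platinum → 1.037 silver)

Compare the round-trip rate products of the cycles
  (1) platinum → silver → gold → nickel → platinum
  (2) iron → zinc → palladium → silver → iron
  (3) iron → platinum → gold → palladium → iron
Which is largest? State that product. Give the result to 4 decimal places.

0.9621

(1) 1.037 × 4.796 × 0.2031 × 0.8195 = 0.82778
(2) 0.6978 × 0.7851 × 0.5946 × 2.453 = 0.79906
(3) 0.3628 × 5.339 × 0.3089 × 1.608 = 0.96212
Highest is cycle (3) at 0.9621 (≤1, no arbitrage).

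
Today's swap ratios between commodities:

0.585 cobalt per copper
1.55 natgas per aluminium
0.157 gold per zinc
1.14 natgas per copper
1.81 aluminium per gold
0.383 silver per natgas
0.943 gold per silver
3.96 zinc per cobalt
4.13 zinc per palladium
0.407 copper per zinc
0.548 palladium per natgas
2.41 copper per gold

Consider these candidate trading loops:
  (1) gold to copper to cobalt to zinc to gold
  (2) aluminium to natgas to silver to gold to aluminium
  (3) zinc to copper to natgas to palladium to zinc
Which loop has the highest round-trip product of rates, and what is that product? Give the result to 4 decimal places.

(1) 2.41 × 0.585 × 3.96 × 0.157 = 0.87653
(2) 1.55 × 0.383 × 0.943 × 1.81 = 1.01326
(3) 0.407 × 1.14 × 0.548 × 4.13 = 1.05010
Highest is cycle (3) at 1.0501 (>1, arbitrage).

1.0501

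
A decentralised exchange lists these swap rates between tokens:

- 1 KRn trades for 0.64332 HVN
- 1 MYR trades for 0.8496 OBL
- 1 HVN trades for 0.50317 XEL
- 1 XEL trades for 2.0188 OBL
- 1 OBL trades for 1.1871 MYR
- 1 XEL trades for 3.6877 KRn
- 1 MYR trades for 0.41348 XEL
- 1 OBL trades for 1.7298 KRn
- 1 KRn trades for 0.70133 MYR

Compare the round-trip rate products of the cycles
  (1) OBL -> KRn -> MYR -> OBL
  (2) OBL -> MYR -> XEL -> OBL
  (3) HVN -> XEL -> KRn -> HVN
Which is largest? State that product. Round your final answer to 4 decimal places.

(1) 1.7298 × 0.70133 × 0.8496 = 1.03070
(2) 1.1871 × 0.41348 × 2.0188 = 0.99091
(3) 0.50317 × 3.6877 × 0.64332 = 1.19371
Highest is cycle (3) at 1.1937 (>1, arbitrage).

1.1937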